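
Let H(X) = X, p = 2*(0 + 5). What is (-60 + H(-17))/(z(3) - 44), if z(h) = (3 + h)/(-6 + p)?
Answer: 154/85 ≈ 1.8118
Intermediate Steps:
p = 10 (p = 2*5 = 10)
z(h) = ¾ + h/4 (z(h) = (3 + h)/(-6 + 10) = (3 + h)/4 = (3 + h)*(¼) = ¾ + h/4)
(-60 + H(-17))/(z(3) - 44) = (-60 - 17)/((¾ + (¼)*3) - 44) = -77/((¾ + ¾) - 44) = -77/(3/2 - 44) = -77/(-85/2) = -77*(-2/85) = 154/85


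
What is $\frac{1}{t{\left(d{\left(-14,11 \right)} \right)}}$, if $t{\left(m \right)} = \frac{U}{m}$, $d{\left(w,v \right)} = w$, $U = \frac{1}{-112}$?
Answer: $1568$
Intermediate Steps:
$U = - \frac{1}{112} \approx -0.0089286$
$t{\left(m \right)} = - \frac{1}{112 m}$
$\frac{1}{t{\left(d{\left(-14,11 \right)} \right)}} = \frac{1}{\left(- \frac{1}{112}\right) \frac{1}{-14}} = \frac{1}{\left(- \frac{1}{112}\right) \left(- \frac{1}{14}\right)} = \frac{1}{\frac{1}{1568}} = 1568$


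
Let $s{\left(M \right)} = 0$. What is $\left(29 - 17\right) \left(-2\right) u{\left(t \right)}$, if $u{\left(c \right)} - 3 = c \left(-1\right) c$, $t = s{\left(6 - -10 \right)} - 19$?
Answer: $8592$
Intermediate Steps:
$t = -19$ ($t = 0 - 19 = -19$)
$u{\left(c \right)} = 3 - c^{2}$ ($u{\left(c \right)} = 3 + c \left(-1\right) c = 3 + - c c = 3 - c^{2}$)
$\left(29 - 17\right) \left(-2\right) u{\left(t \right)} = \left(29 - 17\right) \left(-2\right) \left(3 - \left(-19\right)^{2}\right) = 12 \left(-2\right) \left(3 - 361\right) = - 24 \left(3 - 361\right) = \left(-24\right) \left(-358\right) = 8592$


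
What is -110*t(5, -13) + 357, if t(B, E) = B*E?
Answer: 7507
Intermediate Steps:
-110*t(5, -13) + 357 = -550*(-13) + 357 = -110*(-65) + 357 = 7150 + 357 = 7507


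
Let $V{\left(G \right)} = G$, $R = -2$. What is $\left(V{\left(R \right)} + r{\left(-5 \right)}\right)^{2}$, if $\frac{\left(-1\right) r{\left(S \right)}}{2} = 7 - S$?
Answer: $676$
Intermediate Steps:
$r{\left(S \right)} = -14 + 2 S$ ($r{\left(S \right)} = - 2 \left(7 - S\right) = -14 + 2 S$)
$\left(V{\left(R \right)} + r{\left(-5 \right)}\right)^{2} = \left(-2 + \left(-14 + 2 \left(-5\right)\right)\right)^{2} = \left(-2 - 24\right)^{2} = \left(-26\right)^{2} = 676$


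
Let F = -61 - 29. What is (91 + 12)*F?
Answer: -9270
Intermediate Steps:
F = -90
(91 + 12)*F = (91 + 12)*(-90) = 103*(-90) = -9270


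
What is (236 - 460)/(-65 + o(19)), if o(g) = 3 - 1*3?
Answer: 224/65 ≈ 3.4462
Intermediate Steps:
o(g) = 0 (o(g) = 3 - 3 = 0)
(236 - 460)/(-65 + o(19)) = (236 - 460)/(-65 + 0) = -224/(-65) = -224*(-1/65) = 224/65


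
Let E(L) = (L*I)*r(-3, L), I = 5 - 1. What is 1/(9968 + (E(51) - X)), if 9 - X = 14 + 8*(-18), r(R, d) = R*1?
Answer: 1/9217 ≈ 0.00010850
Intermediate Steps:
r(R, d) = R
I = 4
E(L) = -12*L (E(L) = (L*4)*(-3) = (4*L)*(-3) = -12*L)
X = 139 (X = 9 - (14 + 8*(-18)) = 9 - (14 - 144) = 9 - 1*(-130) = 9 + 130 = 139)
1/(9968 + (E(51) - X)) = 1/(9968 + (-12*51 - 1*139)) = 1/(9968 + (-612 - 139)) = 1/(9968 - 751) = 1/9217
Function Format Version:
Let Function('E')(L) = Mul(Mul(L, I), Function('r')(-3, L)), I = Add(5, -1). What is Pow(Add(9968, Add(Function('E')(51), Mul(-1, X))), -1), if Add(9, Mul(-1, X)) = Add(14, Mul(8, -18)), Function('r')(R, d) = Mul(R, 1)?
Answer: Rational(1, 9217) ≈ 0.00010850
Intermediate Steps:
Function('r')(R, d) = R
I = 4
Function('E')(L) = Mul(-12, L) (Function('E')(L) = Mul(Mul(L, 4), -3) = Mul(Mul(4, L), -3) = Mul(-12, L))
X = 139 (X = Add(9, Mul(-1, Add(14, Mul(8, -18)))) = Add(9, Mul(-1, Add(14, -144))) = Add(9, Mul(-1, -130)) = Add(9, 130) = 139)
Pow(Add(9968, Add(Function('E')(51), Mul(-1, X))), -1) = Pow(Add(9968, Add(Mul(-12, 51), Mul(-1, 139))), -1) = Pow(Add(9968, Add(-612, -139)), -1) = Pow(Add(9968, -751), -1) = Pow(9217, -1) = Rational(1, 9217)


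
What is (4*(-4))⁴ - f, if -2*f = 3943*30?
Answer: 124681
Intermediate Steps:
f = -59145 (f = -3943*30/2 = -½*118290 = -59145)
(4*(-4))⁴ - f = (4*(-4))⁴ - 1*(-59145) = (-16)⁴ + 59145 = 65536 + 59145 = 124681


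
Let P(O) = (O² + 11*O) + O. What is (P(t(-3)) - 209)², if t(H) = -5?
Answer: 59536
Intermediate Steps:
P(O) = O² + 12*O
(P(t(-3)) - 209)² = (-5*(12 - 5) - 209)² = (-5*7 - 209)² = (-35 - 209)² = (-244)² = 59536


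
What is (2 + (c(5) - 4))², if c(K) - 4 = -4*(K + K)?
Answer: 1444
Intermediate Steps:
c(K) = 4 - 8*K (c(K) = 4 - 4*(K + K) = 4 - 8*K)
(2 + (c(5) - 4))² = (2 + ((4 - 8*5) - 4))² = (2 + ((4 - 40) - 4))² = (2 + (-36 - 4))² = (2 - 40)² = (-38)² = 1444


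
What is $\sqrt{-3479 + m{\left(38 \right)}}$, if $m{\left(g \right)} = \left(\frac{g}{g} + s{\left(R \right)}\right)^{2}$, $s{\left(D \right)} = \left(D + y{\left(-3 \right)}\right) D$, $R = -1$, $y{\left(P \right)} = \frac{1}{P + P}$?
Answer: $\frac{5 i \sqrt{5003}}{6} \approx 58.943 i$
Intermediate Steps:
$y{\left(P \right)} = \frac{1}{2 P}$
$s{\left(D \right)} = D \left(- \frac{1}{6} + D\right)$ ($s{\left(D \right)} = \left(D + \frac{1}{2 \left(-3\right)}\right) D = \left(D + \frac{1}{2} \left(- \frac{1}{3}\right)\right) D = \left(D - \frac{1}{6}\right) D = \left(- \frac{1}{6} + D\right) D = D \left(- \frac{1}{6} + D\right)$)
$m{\left(g \right)} = \frac{169}{36}$ ($m{\left(g \right)} = \left(\frac{g}{g} - \left(- \frac{1}{6} - 1\right)\right)^{2} = \left(1 - - \frac{7}{6}\right)^{2} = \left(1 + \frac{7}{6}\right)^{2} = \left(\frac{13}{6}\right)^{2} = \frac{169}{36}$)
$\sqrt{-3479 + m{\left(38 \right)}} = \sqrt{-3479 + \frac{169}{36}} = \sqrt{- \frac{125075}{36}} = \frac{5 i \sqrt{5003}}{6}$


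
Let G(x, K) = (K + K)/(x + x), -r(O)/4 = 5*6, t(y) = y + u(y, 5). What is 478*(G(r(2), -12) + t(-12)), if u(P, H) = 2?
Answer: -23661/5 ≈ -4732.2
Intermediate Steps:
t(y) = 2 + y (t(y) = y + 2 = 2 + y)
r(O) = -120 (r(O) = -20*6 = -4*30 = -120)
G(x, K) = K/x (G(x, K) = (2*K)/((2*x)) = (2*K)*(1/(2*x)) = K/x)
478*(G(r(2), -12) + t(-12)) = 478*(-12/(-120) + (2 - 12)) = 478*(-12*(-1/120) - 10) = 478*(1/10 - 10) = 478*(-99/10) = -23661/5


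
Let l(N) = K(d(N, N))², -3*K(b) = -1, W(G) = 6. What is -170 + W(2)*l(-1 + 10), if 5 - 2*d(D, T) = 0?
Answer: -508/3 ≈ -169.33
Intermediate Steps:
d(D, T) = 5/2 (d(D, T) = 5/2 - ½*0 = 5/2 + 0 = 5/2)
K(b) = ⅓ (K(b) = -⅓*(-1) = ⅓)
l(N) = ⅑ (l(N) = (⅓)² = ⅑)
-170 + W(2)*l(-1 + 10) = -170 + 6*(⅑) = -170 + ⅔ = -508/3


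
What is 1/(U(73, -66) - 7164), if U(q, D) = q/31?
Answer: -31/222011 ≈ -0.00013963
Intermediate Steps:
U(q, D) = q/31 (U(q, D) = q*(1/31) = q/31)
1/(U(73, -66) - 7164) = 1/((1/31)*73 - 7164) = 1/(73/31 - 7164) = 1/(-222011/31) = -31/222011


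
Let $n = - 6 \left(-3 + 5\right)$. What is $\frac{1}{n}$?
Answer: $- \frac{1}{12} \approx -0.083333$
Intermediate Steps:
$n = -12$ ($n = \left(-6\right) 2 = -12$)
$\frac{1}{n} = \frac{1}{-12} = - \frac{1}{12}$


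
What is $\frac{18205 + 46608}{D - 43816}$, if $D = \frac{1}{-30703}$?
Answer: $- \frac{1989953539}{1345282649} \approx -1.4792$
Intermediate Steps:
$D = - \frac{1}{30703} \approx -3.257 \cdot 10^{-5}$
$\frac{18205 + 46608}{D - 43816} = \frac{18205 + 46608}{- \frac{1}{30703} - 43816} = \frac{64813}{- \frac{1345282649}{30703}} = 64813 \left(- \frac{30703}{1345282649}\right) = - \frac{1989953539}{1345282649}$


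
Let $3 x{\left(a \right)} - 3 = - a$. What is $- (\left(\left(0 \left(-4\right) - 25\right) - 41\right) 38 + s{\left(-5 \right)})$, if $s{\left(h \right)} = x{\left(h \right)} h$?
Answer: $\frac{7564}{3} \approx 2521.3$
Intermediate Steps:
$x{\left(a \right)} = 1 - \frac{a}{3}$ ($x{\left(a \right)} = 1 + \frac{\left(-1\right) a}{3} = 1 - \frac{a}{3}$)
$s{\left(h \right)} = h \left(1 - \frac{h}{3}\right)$ ($s{\left(h \right)} = \left(1 - \frac{h}{3}\right) h = h \left(1 - \frac{h}{3}\right)$)
$- (\left(\left(0 \left(-4\right) - 25\right) - 41\right) 38 + s{\left(-5 \right)}) = - (\left(\left(0 \left(-4\right) - 25\right) - 41\right) 38 + \frac{1}{3} \left(-5\right) \left(3 - -5\right)) = - (\left(\left(0 - 25\right) - 41\right) 38 + \frac{1}{3} \left(-5\right) \left(3 + 5\right)) = - (\left(-25 - 41\right) 38 + \frac{1}{3} \left(-5\right) 8) = - (\left(-66\right) 38 - \frac{40}{3}) = - (-2508 - \frac{40}{3}) = \left(-1\right) \left(- \frac{7564}{3}\right) = \frac{7564}{3}$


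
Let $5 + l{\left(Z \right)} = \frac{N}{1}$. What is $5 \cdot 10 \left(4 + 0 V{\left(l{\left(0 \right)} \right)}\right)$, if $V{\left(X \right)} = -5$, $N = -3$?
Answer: $200$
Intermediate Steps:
$l{\left(Z \right)} = -8$ ($l{\left(Z \right)} = -5 - \frac{3}{1} = -5 - 3 = -8$)
$5 \cdot 10 \left(4 + 0 V{\left(l{\left(0 \right)} \right)}\right) = 5 \cdot 10 \left(4 + 0 \left(-5\right)\right) = 50 \left(4 + 0\right) = 50 \cdot 4 = 200$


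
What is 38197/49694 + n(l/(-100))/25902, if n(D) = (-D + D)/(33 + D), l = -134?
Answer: 38197/49694 ≈ 0.76864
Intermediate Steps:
n(D) = 0 (n(D) = 0/(33 + D) = 0)
38197/49694 + n(l/(-100))/25902 = 38197/49694 + 0/25902 = 38197*(1/49694) + 0*(1/25902) = 38197/49694 + 0 = 38197/49694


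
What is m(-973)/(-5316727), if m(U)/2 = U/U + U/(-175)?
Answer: -328/132918175 ≈ -2.4677e-6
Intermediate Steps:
m(U) = 2 - 2*U/175 (m(U) = 2*(U/U + U/(-175)) = 2*(1 + U*(-1/175)) = 2*(1 - U/175) = 2 - 2*U/175)
m(-973)/(-5316727) = (2 - 2/175*(-973))/(-5316727) = (2 + 278/25)*(-1/5316727) = (328/25)*(-1/5316727) = -328/132918175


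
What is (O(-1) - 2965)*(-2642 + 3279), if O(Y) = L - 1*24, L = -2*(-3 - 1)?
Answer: -1898897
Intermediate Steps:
L = 8 (L = -2*(-4) = 8)
O(Y) = -16 (O(Y) = 8 - 1*24 = 8 - 24 = -16)
(O(-1) - 2965)*(-2642 + 3279) = (-16 - 2965)*(-2642 + 3279) = -2981*637 = -1898897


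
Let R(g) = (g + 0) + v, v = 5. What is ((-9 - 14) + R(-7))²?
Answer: 625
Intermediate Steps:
R(g) = 5 + g (R(g) = (g + 0) + 5 = g + 5 = 5 + g)
((-9 - 14) + R(-7))² = ((-9 - 14) + (5 - 7))² = (-23 - 2)² = (-25)² = 625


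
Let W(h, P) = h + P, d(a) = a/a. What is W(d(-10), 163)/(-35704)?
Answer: -41/8926 ≈ -0.0045933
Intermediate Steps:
d(a) = 1
W(h, P) = P + h
W(d(-10), 163)/(-35704) = (163 + 1)/(-35704) = 164*(-1/35704) = -41/8926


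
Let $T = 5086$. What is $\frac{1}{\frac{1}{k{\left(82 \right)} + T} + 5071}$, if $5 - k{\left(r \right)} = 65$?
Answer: $\frac{5026}{25486847} \approx 0.0001972$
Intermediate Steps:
$k{\left(r \right)} = -60$ ($k{\left(r \right)} = 5 - 65 = -60$)
$\frac{1}{\frac{1}{k{\left(82 \right)} + T} + 5071} = \frac{1}{\frac{1}{-60 + 5086} + 5071} = \frac{1}{\frac{1}{5026} + 5071} = \frac{1}{\frac{25486847}{5026}} = \frac{5026}{25486847}$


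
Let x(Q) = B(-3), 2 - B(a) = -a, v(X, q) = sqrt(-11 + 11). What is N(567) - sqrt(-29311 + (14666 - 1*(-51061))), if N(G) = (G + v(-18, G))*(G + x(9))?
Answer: 320922 - 8*sqrt(569) ≈ 3.2073e+5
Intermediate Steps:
v(X, q) = 0 (v(X, q) = sqrt(0) = 0)
B(a) = 2 + a (B(a) = 2 - (-1)*a = 2 + a)
x(Q) = -1 (x(Q) = 2 - 3 = -1)
N(G) = G*(-1 + G) (N(G) = (G + 0)*(G - 1) = G*(-1 + G))
N(567) - sqrt(-29311 + (14666 - 1*(-51061))) = 567*(-1 + 567) - sqrt(-29311 + (14666 - 1*(-51061))) = 567*566 - sqrt(-29311 + (14666 + 51061)) = 320922 - sqrt(-29311 + 65727) = 320922 - sqrt(36416) = 320922 - 8*sqrt(569)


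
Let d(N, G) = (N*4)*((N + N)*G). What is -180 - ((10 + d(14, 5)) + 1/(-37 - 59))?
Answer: -770879/96 ≈ -8030.0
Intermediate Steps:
d(N, G) = 8*G*N**2 (d(N, G) = (4*N)*((2*N)*G) = (4*N)*(2*G*N) = 8*G*N**2)
-180 - ((10 + d(14, 5)) + 1/(-37 - 59)) = -180 - ((10 + 8*5*14**2) + 1/(-37 - 59)) = -180 - ((10 + 8*5*196) + 1/(-96)) = -180 - ((10 + 7840) - 1/96) = -180 - (7850 - 1/96) = -180 - 1*753599/96 = -180 - 753599/96 = -770879/96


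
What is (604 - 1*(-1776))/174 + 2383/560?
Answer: 873721/48720 ≈ 17.934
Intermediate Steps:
(604 - 1*(-1776))/174 + 2383/560 = (604 + 1776)*(1/174) + 2383*(1/560) = 2380*(1/174) + 2383/560 = 1190/87 + 2383/560 = 873721/48720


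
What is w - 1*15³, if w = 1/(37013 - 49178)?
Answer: -41056876/12165 ≈ -3375.0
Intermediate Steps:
w = -1/12165 (w = 1/(-12165) = -1/12165 ≈ -8.2203e-5)
w - 1*15³ = -1/12165 - 1*15³ = -1/12165 - 1*3375 = -1/12165 - 3375 = -41056876/12165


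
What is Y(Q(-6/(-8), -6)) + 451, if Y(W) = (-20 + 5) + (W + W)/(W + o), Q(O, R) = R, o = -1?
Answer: 3064/7 ≈ 437.71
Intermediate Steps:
Y(W) = -15 + 2*W/(-1 + W) (Y(W) = (-20 + 5) + (W + W)/(W - 1) = -15 + (2*W)/(-1 + W) = -15 + 2*W/(-1 + W))
Y(Q(-6/(-8), -6)) + 451 = (15 - 13*(-6))/(-1 - 6) + 451 = (15 + 78)/(-7) + 451 = -⅐*93 + 451 = -93/7 + 451 = 3064/7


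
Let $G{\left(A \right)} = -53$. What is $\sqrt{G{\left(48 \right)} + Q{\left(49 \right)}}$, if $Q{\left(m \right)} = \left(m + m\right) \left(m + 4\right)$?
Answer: $\sqrt{5141} \approx 71.701$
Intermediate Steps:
$Q{\left(m \right)} = 2 m \left(4 + m\right)$
$\sqrt{G{\left(48 \right)} + Q{\left(49 \right)}} = \sqrt{-53 + 2 \cdot 49 \left(4 + 49\right)} = \sqrt{-53 + 2 \cdot 49 \cdot 53} = \sqrt{-53 + 5194} = \sqrt{5141}$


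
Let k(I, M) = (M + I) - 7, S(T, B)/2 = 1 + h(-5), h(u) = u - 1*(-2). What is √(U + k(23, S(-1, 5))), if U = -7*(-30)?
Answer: √222 ≈ 14.900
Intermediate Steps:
h(u) = 2 + u (h(u) = u + 2 = 2 + u)
S(T, B) = -4 (S(T, B) = 2*(1 + (2 - 5)) = 2*(1 - 3) = 2*(-2) = -4)
k(I, M) = -7 + I + M (k(I, M) = (I + M) - 7 = -7 + I + M)
U = 210
√(U + k(23, S(-1, 5))) = √(210 + (-7 + 23 - 4)) = √(210 + 12) = √222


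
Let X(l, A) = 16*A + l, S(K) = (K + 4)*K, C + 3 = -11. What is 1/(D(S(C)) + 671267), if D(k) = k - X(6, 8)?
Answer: 1/671273 ≈ 1.4897e-6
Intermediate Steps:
C = -14 (C = -3 - 11 = -14)
S(K) = K*(4 + K) (S(K) = (4 + K)*K = K*(4 + K))
X(l, A) = l + 16*A
D(k) = -134 + k (D(k) = k - (6 + 16*8) = k - (6 + 128) = k - 1*134 = k - 134 = -134 + k)
1/(D(S(C)) + 671267) = 1/((-134 - 14*(4 - 14)) + 671267) = 1/((-134 - 14*(-10)) + 671267) = 1/((-134 + 140) + 671267) = 1/(6 + 671267) = 1/671273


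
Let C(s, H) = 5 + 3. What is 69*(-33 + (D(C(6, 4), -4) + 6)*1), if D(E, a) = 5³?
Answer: 6762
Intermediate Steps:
C(s, H) = 8
D(E, a) = 125
69*(-33 + (D(C(6, 4), -4) + 6)*1) = 69*(-33 + (125 + 6)*1) = 69*(-33 + 131*1) = 69*(-33 + 131) = 69*98 = 6762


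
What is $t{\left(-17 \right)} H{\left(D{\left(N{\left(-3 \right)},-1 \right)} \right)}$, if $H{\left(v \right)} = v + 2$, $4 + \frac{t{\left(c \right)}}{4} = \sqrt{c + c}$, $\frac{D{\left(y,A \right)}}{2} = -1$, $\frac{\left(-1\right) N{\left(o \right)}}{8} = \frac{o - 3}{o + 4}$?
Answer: $0$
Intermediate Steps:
$N{\left(o \right)} = - \frac{8 \left(-3 + o\right)}{4 + o}$ ($N{\left(o \right)} = - 8 \frac{o - 3}{o + 4} = - 8 \frac{-3 + o}{4 + o} = - \frac{8 \left(-3 + o\right)}{4 + o}$)
$D{\left(y,A \right)} = -2$ ($D{\left(y,A \right)} = 2 \left(-1\right) = -2$)
$t{\left(c \right)} = -16 + 4 \sqrt{2} \sqrt{c}$ ($t{\left(c \right)} = -16 + 4 \sqrt{c + c} = -16 + 4 \sqrt{2 c} = -16 + 4 \sqrt{2} \sqrt{c}$)
$H{\left(v \right)} = 2 + v$
$t{\left(-17 \right)} H{\left(D{\left(N{\left(-3 \right)},-1 \right)} \right)} = \left(-16 + 4 \sqrt{2} \sqrt{-17}\right) \left(2 - 2\right) = \left(-16 + 4 \sqrt{2} i \sqrt{17}\right) 0 = \left(-16 + 4 i \sqrt{34}\right) 0 = 0$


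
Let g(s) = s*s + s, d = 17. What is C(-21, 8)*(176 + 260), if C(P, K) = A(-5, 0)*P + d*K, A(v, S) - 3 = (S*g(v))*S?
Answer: 31828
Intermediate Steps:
g(s) = s + s² (g(s) = s² + s = s + s²)
A(v, S) = 3 + v*S²*(1 + v) (A(v, S) = 3 + (S*(v*(1 + v)))*S = 3 + (S*v*(1 + v))*S = 3 + v*S²*(1 + v))
C(P, K) = 3*P + 17*K (C(P, K) = (3 - 5*0²*(1 - 5))*P + 17*K = (3 - 5*0*(-4))*P + 17*K = (3 + 0)*P + 17*K = 3*P + 17*K)
C(-21, 8)*(176 + 260) = (3*(-21) + 17*8)*(176 + 260) = (-63 + 136)*436 = 73*436 = 31828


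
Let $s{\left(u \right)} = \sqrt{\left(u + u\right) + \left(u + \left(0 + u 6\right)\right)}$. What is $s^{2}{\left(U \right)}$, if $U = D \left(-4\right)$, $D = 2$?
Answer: $-72$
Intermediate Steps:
$U = -8$ ($U = 2 \left(-4\right) = -8$)
$s{\left(u \right)} = 3 \sqrt{u}$ ($s{\left(u \right)} = \sqrt{2 u + \left(u + \left(0 + 6 u\right)\right)} = \sqrt{2 u + \left(u + 6 u\right)} = \sqrt{2 u + 7 u} = \sqrt{9 u} = 3 \sqrt{u}$)
$s^{2}{\left(U \right)} = \left(3 \sqrt{-8}\right)^{2} = \left(3 \cdot 2 i \sqrt{2}\right)^{2} = \left(6 i \sqrt{2}\right)^{2} = -72$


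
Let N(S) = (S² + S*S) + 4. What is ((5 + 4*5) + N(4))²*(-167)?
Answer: -621407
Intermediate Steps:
N(S) = 4 + 2*S² (N(S) = (S² + S²) + 4 = 2*S² + 4 = 4 + 2*S²)
((5 + 4*5) + N(4))²*(-167) = ((5 + 4*5) + (4 + 2*4²))²*(-167) = ((5 + 20) + (4 + 2*16))²*(-167) = (25 + (4 + 32))²*(-167) = (25 + 36)²*(-167) = 61²*(-167) = 3721*(-167) = -621407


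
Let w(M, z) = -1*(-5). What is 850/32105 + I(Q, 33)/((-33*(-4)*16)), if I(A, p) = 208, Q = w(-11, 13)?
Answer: 105913/847572 ≈ 0.12496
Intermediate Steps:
w(M, z) = 5
Q = 5
850/32105 + I(Q, 33)/((-33*(-4)*16)) = 850/32105 + 208/((-33*(-4)*16)) = 850*(1/32105) + 208/((132*16)) = 170/6421 + 208/2112 = 170/6421 + 208*(1/2112) = 170/6421 + 13/132 = 105913/847572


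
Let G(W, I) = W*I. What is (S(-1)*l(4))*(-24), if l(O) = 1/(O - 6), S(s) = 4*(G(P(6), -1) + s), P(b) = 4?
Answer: -240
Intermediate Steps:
G(W, I) = I*W
S(s) = -16 + 4*s (S(s) = 4*(-1*4 + s) = 4*(-4 + s) = -16 + 4*s)
l(O) = 1/(-6 + O)
(S(-1)*l(4))*(-24) = ((-16 + 4*(-1))/(-6 + 4))*(-24) = ((-16 - 4)/(-2))*(-24) = -20*(-1/2)*(-24) = 10*(-24) = -240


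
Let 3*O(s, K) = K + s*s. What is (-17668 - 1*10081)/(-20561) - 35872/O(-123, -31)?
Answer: -896869087/155214989 ≈ -5.7782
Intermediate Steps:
O(s, K) = K/3 + s²/3 (O(s, K) = (K + s*s)/3 = (K + s²)/3 = K/3 + s²/3)
(-17668 - 1*10081)/(-20561) - 35872/O(-123, -31) = (-17668 - 1*10081)/(-20561) - 35872/((⅓)*(-31) + (⅓)*(-123)²) = (-17668 - 10081)*(-1/20561) - 35872/(-31/3 + (⅓)*15129) = -27749*(-1/20561) - 35872/(-31/3 + 5043) = 27749/20561 - 35872/15098/3 = 27749/20561 - 35872*3/15098 = 27749/20561 - 53808/7549 = -896869087/155214989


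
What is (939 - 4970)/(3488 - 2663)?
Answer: -4031/825 ≈ -4.8861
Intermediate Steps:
(939 - 4970)/(3488 - 2663) = -4031/825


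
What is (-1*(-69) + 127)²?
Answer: 38416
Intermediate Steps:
(-1*(-69) + 127)² = (69 + 127)² = 196² = 38416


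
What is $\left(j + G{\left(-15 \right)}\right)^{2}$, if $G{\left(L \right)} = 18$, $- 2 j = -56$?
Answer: $2116$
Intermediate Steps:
$j = 28$ ($j = \left(- \frac{1}{2}\right) \left(-56\right) = 28$)
$\left(j + G{\left(-15 \right)}\right)^{2} = \left(28 + 18\right)^{2} = 46^{2} = 2116$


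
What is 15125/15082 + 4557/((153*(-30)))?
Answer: 57923/5768865 ≈ 0.010041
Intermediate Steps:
15125/15082 + 4557/((153*(-30))) = 15125*(1/15082) + 4557/(-4590) = 15125/15082 + 4557*(-1/4590) = 15125/15082 - 1519/1530 = 57923/5768865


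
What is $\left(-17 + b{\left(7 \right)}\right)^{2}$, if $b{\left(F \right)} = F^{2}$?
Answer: $1024$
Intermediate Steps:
$\left(-17 + b{\left(7 \right)}\right)^{2} = \left(-17 + 7^{2}\right)^{2} = \left(-17 + 49\right)^{2} = 32^{2} = 1024$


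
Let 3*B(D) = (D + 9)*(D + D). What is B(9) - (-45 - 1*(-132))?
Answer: 21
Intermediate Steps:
B(D) = 2*D*(9 + D)/3 (B(D) = ((D + 9)*(D + D))/3 = ((9 + D)*(2*D))/3 = (2*D*(9 + D))/3 = 2*D*(9 + D)/3)
B(9) - (-45 - 1*(-132)) = (⅔)*9*(9 + 9) - (-45 - 1*(-132)) = (⅔)*9*18 - (-45 + 132) = 108 - 1*87 = 108 - 87 = 21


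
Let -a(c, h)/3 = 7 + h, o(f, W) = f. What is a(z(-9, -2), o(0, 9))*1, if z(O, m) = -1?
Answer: -21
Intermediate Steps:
a(c, h) = -21 - 3*h (a(c, h) = -3*(7 + h) = -21 - 3*h)
a(z(-9, -2), o(0, 9))*1 = (-21 - 3*0)*1 = (-21 + 0)*1 = -21*1 = -21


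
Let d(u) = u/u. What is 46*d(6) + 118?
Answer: 164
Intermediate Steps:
d(u) = 1
46*d(6) + 118 = 46*1 + 118 = 46 + 118 = 164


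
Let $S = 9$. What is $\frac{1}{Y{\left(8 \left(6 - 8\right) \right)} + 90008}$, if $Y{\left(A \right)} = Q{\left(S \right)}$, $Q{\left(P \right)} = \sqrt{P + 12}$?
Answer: $\frac{90008}{8101440043} - \frac{\sqrt{21}}{8101440043} \approx 1.111 \cdot 10^{-5}$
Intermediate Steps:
$Q{\left(P \right)} = \sqrt{12 + P}$
$Y{\left(A \right)} = \sqrt{21}$ ($Y{\left(A \right)} = \sqrt{12 + 9} = \sqrt{21}$)
$\frac{1}{Y{\left(8 \left(6 - 8\right) \right)} + 90008} = \frac{1}{\sqrt{21} + 90008} = \frac{1}{90008 + \sqrt{21}}$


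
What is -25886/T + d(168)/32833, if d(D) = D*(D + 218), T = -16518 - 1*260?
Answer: 968967391/275436037 ≈ 3.5179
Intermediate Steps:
T = -16778 (T = -16518 - 260 = -16778)
d(D) = D*(218 + D)
-25886/T + d(168)/32833 = -25886/(-16778) + (168*(218 + 168))/32833 = -25886*(-1/16778) + (168*386)*(1/32833) = 12943/8389 + 64848*(1/32833) = 12943/8389 + 64848/32833 = 968967391/275436037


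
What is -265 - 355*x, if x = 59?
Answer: -21210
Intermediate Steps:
-265 - 355*x = -265 - 355*59 = -265 - 20945 = -21210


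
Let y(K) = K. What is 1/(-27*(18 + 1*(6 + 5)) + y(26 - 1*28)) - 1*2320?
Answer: -1821201/785 ≈ -2320.0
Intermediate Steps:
1/(-27*(18 + 1*(6 + 5)) + y(26 - 1*28)) - 1*2320 = 1/(-27*(18 + 1*(6 + 5)) + (26 - 1*28)) - 1*2320 = 1/(-27*(18 + 1*11) + (26 - 28)) - 2320 = 1/(-27*(18 + 11) - 2) - 2320 = 1/(-27*29 - 2) - 2320 = 1/(-783 - 2) - 2320 = 1/(-785) - 2320 = -1/785 - 2320 = -1821201/785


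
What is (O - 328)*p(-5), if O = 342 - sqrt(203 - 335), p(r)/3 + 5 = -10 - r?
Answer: -420 + 60*I*sqrt(33) ≈ -420.0 + 344.67*I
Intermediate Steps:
p(r) = -45 - 3*r (p(r) = -15 + 3*(-10 - r) = -15 + (-30 - 3*r) = -45 - 3*r)
O = 342 - 2*I*sqrt(33) (O = 342 - sqrt(-132) = 342 - 2*I*sqrt(33) ≈ 342.0 - 11.489*I)
(O - 328)*p(-5) = ((342 - 2*I*sqrt(33)) - 328)*(-45 - 3*(-5)) = (14 - 2*I*sqrt(33))*(-45 + 15) = (14 - 2*I*sqrt(33))*(-30) = -420 + 60*I*sqrt(33)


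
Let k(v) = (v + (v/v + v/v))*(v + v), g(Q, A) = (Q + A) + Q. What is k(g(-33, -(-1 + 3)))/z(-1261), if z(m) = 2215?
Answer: 8976/2215 ≈ 4.0524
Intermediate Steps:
g(Q, A) = A + 2*Q (g(Q, A) = (A + Q) + Q = A + 2*Q)
k(v) = 2*v*(2 + v) (k(v) = (v + (1 + 1))*(2*v) = (v + 2)*(2*v) = (2 + v)*(2*v) = 2*v*(2 + v))
k(g(-33, -(-1 + 3)))/z(-1261) = (2*(-(-1 + 3) + 2*(-33))*(2 + (-(-1 + 3) + 2*(-33))))/2215 = (2*(-1*2 - 66)*(2 + (-1*2 - 66)))*(1/2215) = (2*(-2 - 66)*(2 + (-2 - 66)))*(1/2215) = (2*(-68)*(2 - 68))*(1/2215) = (2*(-68)*(-66))*(1/2215) = 8976*(1/2215) = 8976/2215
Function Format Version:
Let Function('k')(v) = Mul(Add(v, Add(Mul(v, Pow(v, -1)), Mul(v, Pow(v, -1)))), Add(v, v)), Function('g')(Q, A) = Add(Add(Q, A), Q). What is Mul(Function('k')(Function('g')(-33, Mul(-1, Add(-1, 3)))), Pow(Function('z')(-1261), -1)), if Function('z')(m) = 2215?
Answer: Rational(8976, 2215) ≈ 4.0524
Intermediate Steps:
Function('g')(Q, A) = Add(A, Mul(2, Q)) (Function('g')(Q, A) = Add(Add(A, Q), Q) = Add(A, Mul(2, Q)))
Function('k')(v) = Mul(2, v, Add(2, v)) (Function('k')(v) = Mul(Add(v, Add(1, 1)), Mul(2, v)) = Mul(Add(v, 2), Mul(2, v)) = Mul(Add(2, v), Mul(2, v)) = Mul(2, v, Add(2, v)))
Mul(Function('k')(Function('g')(-33, Mul(-1, Add(-1, 3)))), Pow(Function('z')(-1261), -1)) = Mul(Mul(2, Add(Mul(-1, Add(-1, 3)), Mul(2, -33)), Add(2, Add(Mul(-1, Add(-1, 3)), Mul(2, -33)))), Pow(2215, -1)) = Mul(Mul(2, Add(Mul(-1, 2), -66), Add(2, Add(Mul(-1, 2), -66))), Rational(1, 2215)) = Mul(Mul(2, Add(-2, -66), Add(2, Add(-2, -66))), Rational(1, 2215)) = Mul(Mul(2, -68, Add(2, -68)), Rational(1, 2215)) = Mul(Mul(2, -68, -66), Rational(1, 2215)) = Mul(8976, Rational(1, 2215)) = Rational(8976, 2215)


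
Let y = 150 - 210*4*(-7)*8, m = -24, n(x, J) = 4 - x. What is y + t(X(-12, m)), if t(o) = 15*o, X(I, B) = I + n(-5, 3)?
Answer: 47145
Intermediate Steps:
X(I, B) = 9 + I (X(I, B) = I + (4 - 1*(-5)) = I + (4 + 5) = I + 9 = 9 + I)
y = 47190 (y = 150 - (-5880)*8 = 150 - 210*(-224) = 150 + 47040 = 47190)
y + t(X(-12, m)) = 47190 + 15*(9 - 12) = 47190 + 15*(-3) = 47190 - 45 = 47145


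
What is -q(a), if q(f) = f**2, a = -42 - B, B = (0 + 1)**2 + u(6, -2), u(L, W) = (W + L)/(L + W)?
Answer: -1936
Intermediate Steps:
u(L, W) = 1 (u(L, W) = (L + W)/(L + W) = 1)
B = 2 (B = (0 + 1)**2 + 1 = 1**2 + 1 = 1 + 1 = 2)
a = -44 (a = -42 - 1*2 = -42 - 2 = -44)
-q(a) = -1*(-44)**2 = -1*1936 = -1936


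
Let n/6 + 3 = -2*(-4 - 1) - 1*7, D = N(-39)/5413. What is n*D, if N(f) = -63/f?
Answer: 0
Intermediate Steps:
D = 21/70369 (D = -63/(-39)/5413 = -63*(-1/39)*(1/5413) = (21/13)*(1/5413) = 21/70369 ≈ 0.00029843)
n = 0 (n = -18 + 6*(-2*(-4 - 1) - 1*7) = -18 + 6*(-2*(-5) - 7) = -18 + 6*(10 - 7) = -18 + 6*3 = -18 + 18 = 0)
n*D = 0*(21/70369) = 0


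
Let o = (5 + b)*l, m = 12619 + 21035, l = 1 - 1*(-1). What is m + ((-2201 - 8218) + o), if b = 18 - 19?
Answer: 23243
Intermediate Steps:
l = 2 (l = 1 + 1 = 2)
b = -1
m = 33654
o = 8 (o = (5 - 1)*2 = 4*2 = 8)
m + ((-2201 - 8218) + o) = 33654 + ((-2201 - 8218) + 8) = 33654 + (-10419 + 8) = 33654 - 10411 = 23243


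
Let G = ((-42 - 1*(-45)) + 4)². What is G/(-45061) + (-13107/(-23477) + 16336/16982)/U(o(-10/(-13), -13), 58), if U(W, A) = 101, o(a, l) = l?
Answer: 745250700330/53367237018431 ≈ 0.013965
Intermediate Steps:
G = 49 (G = ((-42 + 45) + 4)² = (3 + 4)² = 7² = 49)
G/(-45061) + (-13107/(-23477) + 16336/16982)/U(o(-10/(-13), -13), 58) = 49/(-45061) + (-13107/(-23477) + 16336/16982)/101 = 49*(-1/45061) + (-13107*(-1/23477) + 16336*(1/16982))*(1/101) = -49/45061 + (771/1381 + 8168/8491)*(1/101) = -49/45061 + (17826569/11726071)*(1/101) = -49/45061 + 17826569/1184333171 = 745250700330/53367237018431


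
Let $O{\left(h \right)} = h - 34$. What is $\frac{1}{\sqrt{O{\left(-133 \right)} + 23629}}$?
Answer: $\frac{\sqrt{23462}}{23462} \approx 0.0065286$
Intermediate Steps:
$O{\left(h \right)} = -34 + h$ ($O{\left(h \right)} = h - 34 = -34 + h$)
$\frac{1}{\sqrt{O{\left(-133 \right)} + 23629}} = \frac{1}{\sqrt{\left(-34 - 133\right) + 23629}} = \frac{1}{\sqrt{-167 + 23629}} = \frac{1}{\sqrt{23462}} = \frac{\sqrt{23462}}{23462}$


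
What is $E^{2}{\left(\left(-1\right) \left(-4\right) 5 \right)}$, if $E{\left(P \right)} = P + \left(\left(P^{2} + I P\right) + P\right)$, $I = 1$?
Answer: $211600$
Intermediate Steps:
$E{\left(P \right)} = P^{2} + 3 P$ ($E{\left(P \right)} = P + \left(\left(P^{2} + 1 P\right) + P\right) = P + \left(\left(P^{2} + P\right) + P\right) = P + \left(\left(P + P^{2}\right) + P\right) = P + \left(P^{2} + 2 P\right) = P^{2} + 3 P$)
$E^{2}{\left(\left(-1\right) \left(-4\right) 5 \right)} = \left(\left(-1\right) \left(-4\right) 5 \left(3 + \left(-1\right) \left(-4\right) 5\right)\right)^{2} = \left(4 \cdot 5 \left(3 + 4 \cdot 5\right)\right)^{2} = \left(20 \left(3 + 20\right)\right)^{2} = \left(20 \cdot 23\right)^{2} = 460^{2} = 211600$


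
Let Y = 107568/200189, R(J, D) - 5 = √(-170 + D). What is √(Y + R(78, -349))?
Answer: √(221912108957 + 40075635721*I*√519)/200189 ≈ 3.8067 + 2.9923*I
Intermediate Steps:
R(J, D) = 5 + √(-170 + D)
Y = 107568/200189 (Y = 107568*(1/200189) = 107568/200189 ≈ 0.53733)
√(Y + R(78, -349)) = √(107568/200189 + (5 + √(-170 - 349))) = √(107568/200189 + (5 + √(-519))) = √(107568/200189 + (5 + I*√519)) = √(1108513/200189 + I*√519)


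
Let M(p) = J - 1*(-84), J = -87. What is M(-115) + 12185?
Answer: 12182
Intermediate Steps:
M(p) = -3 (M(p) = -87 - 1*(-84) = -87 + 84 = -3)
M(-115) + 12185 = -3 + 12185 = 12182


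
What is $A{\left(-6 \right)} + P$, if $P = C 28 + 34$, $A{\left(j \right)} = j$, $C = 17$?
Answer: $504$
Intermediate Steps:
$P = 510$ ($P = 17 \cdot 28 + 34 = 476 + 34 = 510$)
$A{\left(-6 \right)} + P = -6 + 510 = 504$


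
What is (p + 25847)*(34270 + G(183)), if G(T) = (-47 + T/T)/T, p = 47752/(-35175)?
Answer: 5701425406035172/6437025 ≈ 8.8572e+8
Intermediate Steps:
p = -47752/35175 (p = 47752*(-1/35175) = -47752/35175 ≈ -1.3576)
G(T) = -46/T (G(T) = (-47 + 1)/T = -46/T)
(p + 25847)*(34270 + G(183)) = (-47752/35175 + 25847)*(34270 - 46/183) = 909120473*(34270 - 46*1/183)/35175 = 909120473*(34270 - 46/183)/35175 = (909120473/35175)*(6271364/183) = 5701425406035172/6437025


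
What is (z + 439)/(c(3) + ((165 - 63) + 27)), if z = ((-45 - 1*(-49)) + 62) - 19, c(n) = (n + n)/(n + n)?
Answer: 243/65 ≈ 3.7385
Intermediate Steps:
c(n) = 1 (c(n) = (2*n)/((2*n)) = (2*n)*(1/(2*n)) = 1)
z = 47 (z = ((-45 + 49) + 62) - 19 = (4 + 62) - 19 = 66 - 19 = 47)
(z + 439)/(c(3) + ((165 - 63) + 27)) = (47 + 439)/(1 + ((165 - 63) + 27)) = 486/(1 + (102 + 27)) = 486/(1 + 129) = 486/130 = 486*(1/130) = 243/65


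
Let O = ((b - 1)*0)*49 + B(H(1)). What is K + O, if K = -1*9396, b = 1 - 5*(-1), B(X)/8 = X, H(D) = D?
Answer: -9388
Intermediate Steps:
B(X) = 8*X
b = 6 (b = 1 + 5 = 6)
K = -9396
O = 8 (O = ((6 - 1)*0)*49 + 8*1 = (5*0)*49 + 8 = 0*49 + 8 = 0 + 8 = 8)
K + O = -9396 + 8 = -9388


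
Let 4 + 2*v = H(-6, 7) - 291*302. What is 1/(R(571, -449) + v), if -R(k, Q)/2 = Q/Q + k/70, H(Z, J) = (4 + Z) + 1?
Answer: -70/3077327 ≈ -2.2747e-5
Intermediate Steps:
H(Z, J) = 5 + Z
R(k, Q) = -2 - k/35 (R(k, Q) = -2*(Q/Q + k/70) = -2*(1 + k*(1/70)) = -2*(1 + k/70) = -2 - k/35)
v = -87887/2 (v = -2 + ((5 - 6) - 291*302)/2 = -2 + (-1 - 87882)/2 = -2 + (½)*(-87883) = -2 - 87883/2 = -87887/2 ≈ -43944.)
1/(R(571, -449) + v) = 1/((-2 - 1/35*571) - 87887/2) = 1/((-2 - 571/35) - 87887/2) = 1/(-641/35 - 87887/2) = 1/(-3077327/70) = -70/3077327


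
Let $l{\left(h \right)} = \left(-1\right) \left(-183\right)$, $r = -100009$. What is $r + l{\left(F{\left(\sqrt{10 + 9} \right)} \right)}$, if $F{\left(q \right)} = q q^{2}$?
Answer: $-99826$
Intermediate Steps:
$F{\left(q \right)} = q^{3}$
$l{\left(h \right)} = 183$
$r + l{\left(F{\left(\sqrt{10 + 9} \right)} \right)} = -100009 + 183 = -99826$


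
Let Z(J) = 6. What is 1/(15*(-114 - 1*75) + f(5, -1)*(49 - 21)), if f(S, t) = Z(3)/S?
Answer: -5/14007 ≈ -0.00035696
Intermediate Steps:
f(S, t) = 6/S
1/(15*(-114 - 1*75) + f(5, -1)*(49 - 21)) = 1/(15*(-114 - 1*75) + (6/5)*(49 - 21)) = 1/(15*(-114 - 75) + (6*(⅕))*28) = 1/(15*(-189) + (6/5)*28) = 1/(-2835 + 168/5) = 1/(-14007/5) = -5/14007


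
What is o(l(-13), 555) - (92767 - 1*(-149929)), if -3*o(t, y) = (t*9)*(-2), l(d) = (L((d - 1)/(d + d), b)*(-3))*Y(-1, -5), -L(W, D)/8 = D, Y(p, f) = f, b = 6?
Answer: -247016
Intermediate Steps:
L(W, D) = -8*D
l(d) = -720 (l(d) = (-8*6*(-3))*(-5) = -48*(-3)*(-5) = 144*(-5) = -720)
o(t, y) = 6*t (o(t, y) = -t*9*(-2)/3 = -9*t*(-2)/3 = -(-6)*t = 6*t)
o(l(-13), 555) - (92767 - 1*(-149929)) = 6*(-720) - (92767 - 1*(-149929)) = -4320 - (92767 + 149929) = -4320 - 1*242696 = -4320 - 242696 = -247016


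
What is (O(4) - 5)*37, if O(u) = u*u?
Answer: 407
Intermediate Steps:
O(u) = u**2
(O(4) - 5)*37 = (4**2 - 5)*37 = (16 - 5)*37 = 11*37 = 407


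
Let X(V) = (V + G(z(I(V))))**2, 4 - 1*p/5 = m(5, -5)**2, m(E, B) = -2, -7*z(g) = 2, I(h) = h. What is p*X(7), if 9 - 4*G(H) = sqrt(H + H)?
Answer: 0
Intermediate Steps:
z(g) = -2/7 (z(g) = -1/7*2 = -2/7)
G(H) = 9/4 - sqrt(2)*sqrt(H)/4 (G(H) = 9/4 - sqrt(H + H)/4 = 9/4 - sqrt(2)*sqrt(H)/4)
p = 0 (p = 20 - 5*(-2)**2 = 20 - 5*4 = 20 - 20 = 0)
X(V) = (9/4 + V - I*sqrt(7)/14)**2 (X(V) = (V + (9/4 - sqrt(2)*sqrt(-2/7)/4))**2 = (V + (9/4 - sqrt(2)*I*sqrt(14)/7/4))**2 = (V + (9/4 - I*sqrt(7)/14))**2 = (9/4 + V - I*sqrt(7)/14)**2)
p*X(7) = 0*((63 + 28*7 - 2*I*sqrt(7))**2/784) = 0*((63 + 196 - 2*I*sqrt(7))**2/784) = 0*((259 - 2*I*sqrt(7))**2/784) = 0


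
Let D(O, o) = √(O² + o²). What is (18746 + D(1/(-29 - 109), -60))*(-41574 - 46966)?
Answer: -1659770840 - 44270*√68558401/69 ≈ -1.6651e+9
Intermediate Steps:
(18746 + D(1/(-29 - 109), -60))*(-41574 - 46966) = (18746 + √((1/(-29 - 109))² + (-60)²))*(-41574 - 46966) = (18746 + √((1/(-138))² + 3600))*(-88540) = (18746 + √((-1/138)² + 3600))*(-88540) = (18746 + √(1/19044 + 3600))*(-88540) = (18746 + √(68558401/19044))*(-88540) = (18746 + √68558401/138)*(-88540) = -1659770840 - 44270*√68558401/69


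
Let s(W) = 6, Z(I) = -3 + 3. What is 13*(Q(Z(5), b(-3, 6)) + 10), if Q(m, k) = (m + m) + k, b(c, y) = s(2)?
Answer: 208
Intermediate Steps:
Z(I) = 0
b(c, y) = 6
Q(m, k) = k + 2*m (Q(m, k) = 2*m + k = k + 2*m)
13*(Q(Z(5), b(-3, 6)) + 10) = 13*((6 + 2*0) + 10) = 13*((6 + 0) + 10) = 13*(6 + 10) = 13*16 = 208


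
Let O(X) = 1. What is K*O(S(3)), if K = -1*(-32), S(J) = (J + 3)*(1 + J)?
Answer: 32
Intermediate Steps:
S(J) = (1 + J)*(3 + J) (S(J) = (3 + J)*(1 + J) = (1 + J)*(3 + J))
K = 32
K*O(S(3)) = 32*1 = 32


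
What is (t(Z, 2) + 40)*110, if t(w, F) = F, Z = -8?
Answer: 4620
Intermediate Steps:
(t(Z, 2) + 40)*110 = (2 + 40)*110 = 42*110 = 4620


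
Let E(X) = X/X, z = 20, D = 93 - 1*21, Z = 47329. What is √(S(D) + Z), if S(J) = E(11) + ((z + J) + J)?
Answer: √47494 ≈ 217.93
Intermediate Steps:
D = 72 (D = 93 - 21 = 72)
E(X) = 1
S(J) = 21 + 2*J (S(J) = 1 + ((20 + J) + J) = 1 + (20 + 2*J) = 21 + 2*J)
√(S(D) + Z) = √((21 + 2*72) + 47329) = √((21 + 144) + 47329) = √(165 + 47329) = √47494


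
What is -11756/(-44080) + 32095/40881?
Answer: 473836159/450508620 ≈ 1.0518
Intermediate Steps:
-11756/(-44080) + 32095/40881 = -11756*(-1/44080) + 32095*(1/40881) = 2939/11020 + 32095/40881 = 473836159/450508620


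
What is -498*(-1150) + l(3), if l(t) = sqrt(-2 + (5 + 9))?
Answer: 572700 + 2*sqrt(3) ≈ 5.7270e+5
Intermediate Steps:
l(t) = 2*sqrt(3) (l(t) = sqrt(-2 + 14) = sqrt(12) = 2*sqrt(3))
-498*(-1150) + l(3) = -498*(-1150) + 2*sqrt(3) = 572700 + 2*sqrt(3)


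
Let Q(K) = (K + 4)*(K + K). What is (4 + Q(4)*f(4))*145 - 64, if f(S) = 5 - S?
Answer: 9796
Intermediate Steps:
Q(K) = 2*K*(4 + K) (Q(K) = (4 + K)*(2*K) = 2*K*(4 + K))
(4 + Q(4)*f(4))*145 - 64 = (4 + (2*4*(4 + 4))*(5 - 1*4))*145 - 64 = (4 + (2*4*8)*(5 - 4))*145 - 64 = (4 + 64*1)*145 - 64 = (4 + 64)*145 - 64 = 68*145 - 64 = 9860 - 64 = 9796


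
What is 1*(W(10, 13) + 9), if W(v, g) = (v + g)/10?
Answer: 113/10 ≈ 11.300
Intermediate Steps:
W(v, g) = g/10 + v/10 (W(v, g) = (g + v)*(1/10) = g/10 + v/10)
1*(W(10, 13) + 9) = 1*(((1/10)*13 + (1/10)*10) + 9) = 1*((13/10 + 1) + 9) = 1*(23/10 + 9) = 1*(113/10) = 113/10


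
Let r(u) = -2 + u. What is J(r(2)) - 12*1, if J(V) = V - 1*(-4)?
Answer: -8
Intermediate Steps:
J(V) = 4 + V (J(V) = V + 4 = 4 + V)
J(r(2)) - 12*1 = (4 + (-2 + 2)) - 12*1 = (4 + 0) - 12 = 4 - 12 = -8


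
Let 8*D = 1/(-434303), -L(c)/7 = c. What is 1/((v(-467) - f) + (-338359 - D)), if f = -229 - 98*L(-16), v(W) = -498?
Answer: -3474424/1138401972447 ≈ -3.0520e-6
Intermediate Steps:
L(c) = -7*c
D = -1/3474424 (D = (⅛)/(-434303) = (⅛)*(-1/434303) = -1/3474424 ≈ -2.8782e-7)
f = -11205 (f = -229 - (-686)*(-16) = -229 - 98*112 = -229 - 10976 = -11205)
1/((v(-467) - f) + (-338359 - D)) = 1/((-498 - 1*(-11205)) + (-338359 - 1*(-1/3474424))) = 1/((-498 + 11205) + (-338359 + 1/3474424)) = 1/(10707 - 1175602630215/3474424) = 1/(-1138401972447/3474424) = -3474424/1138401972447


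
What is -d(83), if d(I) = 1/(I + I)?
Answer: -1/166 ≈ -0.0060241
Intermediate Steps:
d(I) = 1/(2*I)
-d(83) = -1/(2*83) = -1*1/166 = -1/166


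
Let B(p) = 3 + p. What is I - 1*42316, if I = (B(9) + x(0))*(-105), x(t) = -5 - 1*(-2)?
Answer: -43261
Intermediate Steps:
x(t) = -3 (x(t) = -5 + 2 = -3)
I = -945 (I = ((3 + 9) - 3)*(-105) = (12 - 3)*(-105) = 9*(-105) = -945)
I - 1*42316 = -945 - 1*42316 = -945 - 42316 = -43261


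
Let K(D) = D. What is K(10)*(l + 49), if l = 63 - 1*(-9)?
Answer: 1210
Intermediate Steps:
l = 72 (l = 63 + 9 = 72)
K(10)*(l + 49) = 10*(72 + 49) = 10*121 = 1210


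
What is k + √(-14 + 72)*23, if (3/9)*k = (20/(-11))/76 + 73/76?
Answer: 2349/836 + 23*√58 ≈ 177.97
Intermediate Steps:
k = 2349/836 (k = 3*((20/(-11))/76 + 73/76) = 3*((20*(-1/11))*(1/76) + 73*(1/76)) = 3*(-20/11*1/76 + 73/76) = 3*(-5/209 + 73/76) = 3*(783/836) = 2349/836 ≈ 2.8098)
k + √(-14 + 72)*23 = 2349/836 + √(-14 + 72)*23 = 2349/836 + √58*23 = 2349/836 + 23*√58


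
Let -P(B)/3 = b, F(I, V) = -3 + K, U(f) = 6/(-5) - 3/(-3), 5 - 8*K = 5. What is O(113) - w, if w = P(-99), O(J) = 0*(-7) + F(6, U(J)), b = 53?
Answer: 156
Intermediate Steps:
K = 0 (K = 5/8 - 1/8*5 = 5/8 - 5/8 = 0)
U(f) = -1/5 (U(f) = 6*(-1/5) - 3*(-1/3) = -6/5 + 1 = -1/5)
F(I, V) = -3 (F(I, V) = -3 + 0 = -3)
O(J) = -3 (O(J) = 0*(-7) - 3 = 0 - 3 = -3)
P(B) = -159 (P(B) = -3*53 = -159)
w = -159
O(113) - w = -3 - 1*(-159) = -3 + 159 = 156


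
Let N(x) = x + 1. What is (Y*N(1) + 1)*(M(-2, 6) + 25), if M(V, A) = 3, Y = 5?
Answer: 308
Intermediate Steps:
N(x) = 1 + x
(Y*N(1) + 1)*(M(-2, 6) + 25) = (5*(1 + 1) + 1)*(3 + 25) = (5*2 + 1)*28 = (10 + 1)*28 = 11*28 = 308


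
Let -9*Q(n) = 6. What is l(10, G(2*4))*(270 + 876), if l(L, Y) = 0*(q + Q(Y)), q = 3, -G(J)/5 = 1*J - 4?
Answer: 0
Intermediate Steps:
Q(n) = -⅔ (Q(n) = -⅑*6 = -⅔)
G(J) = 20 - 5*J (G(J) = -5*(1*J - 4) = -5*(J - 4) = -5*(-4 + J) = 20 - 5*J)
l(L, Y) = 0 (l(L, Y) = 0*(3 - ⅔) = 0*(7/3) = 0)
l(10, G(2*4))*(270 + 876) = 0*(270 + 876) = 0*1146 = 0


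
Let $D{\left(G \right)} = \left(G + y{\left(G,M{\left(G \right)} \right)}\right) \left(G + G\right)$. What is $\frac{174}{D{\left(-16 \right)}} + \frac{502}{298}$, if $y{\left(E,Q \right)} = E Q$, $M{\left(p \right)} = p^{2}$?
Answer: $\frac{16526755}{9803008} \approx 1.6859$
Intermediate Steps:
$D{\left(G \right)} = 2 G \left(G + G^{3}\right)$ ($D{\left(G \right)} = \left(G + G G^{2}\right) \left(G + G\right) = \left(G + G^{3}\right) 2 G = 2 G \left(G + G^{3}\right)$)
$\frac{174}{D{\left(-16 \right)}} + \frac{502}{298} = \frac{174}{2 \left(-16\right)^{2} \left(1 + \left(-16\right)^{2}\right)} + \frac{502}{298} = \frac{174}{2 \cdot 256 \left(1 + 256\right)} + 502 \cdot \frac{1}{298} = \frac{174}{2 \cdot 256 \cdot 257} + \frac{251}{149} = \frac{174}{131584} + \frac{251}{149} = 174 \cdot \frac{1}{131584} + \frac{251}{149} = \frac{87}{65792} + \frac{251}{149} = \frac{16526755}{9803008}$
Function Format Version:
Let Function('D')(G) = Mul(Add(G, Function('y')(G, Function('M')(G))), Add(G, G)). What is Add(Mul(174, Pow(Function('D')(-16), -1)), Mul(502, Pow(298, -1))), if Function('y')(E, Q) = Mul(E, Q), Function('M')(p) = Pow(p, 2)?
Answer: Rational(16526755, 9803008) ≈ 1.6859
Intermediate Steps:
Function('D')(G) = Mul(2, G, Add(G, Pow(G, 3))) (Function('D')(G) = Mul(Add(G, Mul(G, Pow(G, 2))), Add(G, G)) = Mul(Add(G, Pow(G, 3)), Mul(2, G)) = Mul(2, G, Add(G, Pow(G, 3))))
Add(Mul(174, Pow(Function('D')(-16), -1)), Mul(502, Pow(298, -1))) = Add(Mul(174, Pow(Mul(2, Pow(-16, 2), Add(1, Pow(-16, 2))), -1)), Mul(502, Pow(298, -1))) = Add(Mul(174, Pow(Mul(2, 256, Add(1, 256)), -1)), Mul(502, Rational(1, 298))) = Add(Mul(174, Pow(Mul(2, 256, 257), -1)), Rational(251, 149)) = Add(Mul(174, Pow(131584, -1)), Rational(251, 149)) = Add(Mul(174, Rational(1, 131584)), Rational(251, 149)) = Add(Rational(87, 65792), Rational(251, 149)) = Rational(16526755, 9803008)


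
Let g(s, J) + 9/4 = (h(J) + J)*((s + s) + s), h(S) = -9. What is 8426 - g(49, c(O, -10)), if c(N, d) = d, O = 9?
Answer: 44885/4 ≈ 11221.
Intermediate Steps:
g(s, J) = -9/4 + 3*s*(-9 + J) (g(s, J) = -9/4 + (-9 + J)*((s + s) + s) = -9/4 + (-9 + J)*(2*s + s) = -9/4 + (-9 + J)*(3*s) = -9/4 + 3*s*(-9 + J))
8426 - g(49, c(O, -10)) = 8426 - (-9/4 - 27*49 + 3*(-10)*49) = 8426 - (-9/4 - 1323 - 1470) = 8426 - 1*(-11181/4) = 8426 + 11181/4 = 44885/4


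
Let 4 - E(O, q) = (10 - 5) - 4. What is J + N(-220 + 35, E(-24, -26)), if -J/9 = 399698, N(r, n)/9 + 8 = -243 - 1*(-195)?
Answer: -3597786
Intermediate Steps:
E(O, q) = 3 (E(O, q) = 4 - ((10 - 5) - 4) = 4 - (5 - 4) = 4 - 1*1 = 4 - 1 = 3)
N(r, n) = -504 (N(r, n) = -72 + 9*(-243 - 1*(-195)) = -72 + 9*(-243 + 195) = -72 + 9*(-48) = -72 - 432 = -504)
J = -3597282 (J = -9*399698 = -3597282)
J + N(-220 + 35, E(-24, -26)) = -3597282 - 504 = -3597786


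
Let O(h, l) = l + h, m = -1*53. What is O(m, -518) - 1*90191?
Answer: -90762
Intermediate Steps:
m = -53
O(h, l) = h + l
O(m, -518) - 1*90191 = (-53 - 518) - 1*90191 = -571 - 90191 = -90762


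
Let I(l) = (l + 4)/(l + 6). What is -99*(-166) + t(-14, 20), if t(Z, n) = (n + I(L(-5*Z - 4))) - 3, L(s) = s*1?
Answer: 592271/36 ≈ 16452.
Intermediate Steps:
L(s) = s
I(l) = (4 + l)/(6 + l)
t(Z, n) = -3 + n - 5*Z/(2 - 5*Z) (t(Z, n) = (n + (4 + (-5*Z - 4))/(6 + (-5*Z - 4))) - 3 = (n + (4 + (-4 - 5*Z))/(6 + (-4 - 5*Z))) - 3 = (n + (-5*Z)/(2 - 5*Z)) - 3 = (n - 5*Z/(2 - 5*Z)) - 3 = -3 + n - 5*Z/(2 - 5*Z))
-99*(-166) + t(-14, 20) = -99*(-166) + (5*(-14) + (-3 + 20)*(-2 + 5*(-14)))/(-2 + 5*(-14)) = 16434 + (-70 + 17*(-2 - 70))/(-2 - 70) = 16434 + (-70 + 17*(-72))/(-72) = 16434 - (-70 - 1224)/72 = 16434 - 1/72*(-1294) = 16434 + 647/36 = 592271/36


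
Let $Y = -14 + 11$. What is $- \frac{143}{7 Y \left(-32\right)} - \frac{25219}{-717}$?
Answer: $\frac{5614879}{160608} \approx 34.96$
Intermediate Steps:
$Y = -3$
$- \frac{143}{7 Y \left(-32\right)} - \frac{25219}{-717} = - \frac{143}{7 \left(-3\right) \left(-32\right)} - \frac{25219}{-717} = - \frac{143}{\left(-21\right) \left(-32\right)} - - \frac{25219}{717} = - \frac{143}{672} + \frac{25219}{717} = \frac{5614879}{160608}$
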